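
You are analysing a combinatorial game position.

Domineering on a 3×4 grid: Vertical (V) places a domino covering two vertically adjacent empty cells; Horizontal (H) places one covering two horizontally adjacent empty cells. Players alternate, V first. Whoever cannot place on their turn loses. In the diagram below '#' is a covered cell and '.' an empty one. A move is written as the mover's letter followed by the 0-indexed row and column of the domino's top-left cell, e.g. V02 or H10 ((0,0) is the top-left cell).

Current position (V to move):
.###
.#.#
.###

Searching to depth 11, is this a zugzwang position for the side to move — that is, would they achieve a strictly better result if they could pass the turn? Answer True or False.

zugzwang(.###/.#.#/.###, V) = False

p1 V@[.###/.#.#/.###]: V00[####/##.#/.###]+1* V10[.###/##.#/####]+1
p2 H@[####/##.#/.###] terminal -1; root [.###/.#.#/.###] d11
pass branch (H moves first from the same position):
  | p1 H@[.###/.#.#/.###] terminal -1; root [.###/.#.#/.###] d11
V moving scores +1; V passing scores +1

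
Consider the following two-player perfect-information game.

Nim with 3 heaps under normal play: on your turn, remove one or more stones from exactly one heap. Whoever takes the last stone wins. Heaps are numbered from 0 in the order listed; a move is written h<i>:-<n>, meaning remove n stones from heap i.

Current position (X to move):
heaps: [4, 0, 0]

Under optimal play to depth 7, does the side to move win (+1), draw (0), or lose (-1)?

p1 X@[(4,0,0)]: h0:-1[(3,0,0)]-1 h0:-2[(2,0,0)]-1 h0:-3[(1,0,0)]-1 h0:-4[(0,0,0)]+1*
p2 O@[(0,0,0)] terminal -1; root [(4,0,0)] d7

value((4,0,0), X) = +1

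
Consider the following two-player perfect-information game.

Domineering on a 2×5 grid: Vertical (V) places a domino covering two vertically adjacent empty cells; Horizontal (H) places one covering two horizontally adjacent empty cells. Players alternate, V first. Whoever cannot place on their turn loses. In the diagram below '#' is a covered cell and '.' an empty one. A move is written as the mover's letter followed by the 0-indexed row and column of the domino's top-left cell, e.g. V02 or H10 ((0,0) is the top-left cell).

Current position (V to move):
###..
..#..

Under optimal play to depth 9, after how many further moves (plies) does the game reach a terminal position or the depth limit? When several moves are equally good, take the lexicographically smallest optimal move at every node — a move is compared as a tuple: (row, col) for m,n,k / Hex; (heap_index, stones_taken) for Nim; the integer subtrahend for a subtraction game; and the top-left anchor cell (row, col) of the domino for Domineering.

PV length from [###../..#..]: 3 plies

p1 V@[###../..#..]: V03[####./..##.]+1* V04[###.#/..#.#]+1
p2 H@[####./..##.]: H10[####./####.]-1*
p3 V@[####./####.]: V04[#####/#####]+1*
p4 H@[#####/#####] terminal -1; root [###../..#..] d9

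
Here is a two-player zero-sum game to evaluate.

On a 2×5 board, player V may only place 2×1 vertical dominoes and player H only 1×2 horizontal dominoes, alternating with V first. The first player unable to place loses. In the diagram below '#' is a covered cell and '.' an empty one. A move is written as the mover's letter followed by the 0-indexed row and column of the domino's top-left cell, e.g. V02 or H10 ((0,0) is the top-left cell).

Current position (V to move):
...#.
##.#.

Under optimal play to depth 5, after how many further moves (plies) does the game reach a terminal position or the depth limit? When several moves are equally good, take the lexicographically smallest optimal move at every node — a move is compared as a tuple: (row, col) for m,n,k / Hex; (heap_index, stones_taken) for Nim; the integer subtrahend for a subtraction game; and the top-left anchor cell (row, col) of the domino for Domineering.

p1 V@[...#./##.#.]: V02[..##./####.]+1* V04[...##/##.##]-1
p2 H@[..##./####.]: H00[####./####.]-1*
p3 V@[####./####.]: V04[#####/#####]+1*
p4 H@[#####/#####] terminal -1; root [...#./##.#.] d5

PV length from [...#./##.#.]: 3 plies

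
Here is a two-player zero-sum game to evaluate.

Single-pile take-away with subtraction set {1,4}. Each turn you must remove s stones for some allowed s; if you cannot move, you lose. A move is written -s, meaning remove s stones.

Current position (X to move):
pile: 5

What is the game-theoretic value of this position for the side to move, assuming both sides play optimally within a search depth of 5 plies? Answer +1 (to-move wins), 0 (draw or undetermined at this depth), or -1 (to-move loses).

ply 1, X at 5 | -1=-1→4*; -4=-1→1
ply 2, O at 4 | -1=-1→3; -4=+1→0*
ply 3: 0 is terminal -1 (X); from 5 depth 5

value(5, X) = -1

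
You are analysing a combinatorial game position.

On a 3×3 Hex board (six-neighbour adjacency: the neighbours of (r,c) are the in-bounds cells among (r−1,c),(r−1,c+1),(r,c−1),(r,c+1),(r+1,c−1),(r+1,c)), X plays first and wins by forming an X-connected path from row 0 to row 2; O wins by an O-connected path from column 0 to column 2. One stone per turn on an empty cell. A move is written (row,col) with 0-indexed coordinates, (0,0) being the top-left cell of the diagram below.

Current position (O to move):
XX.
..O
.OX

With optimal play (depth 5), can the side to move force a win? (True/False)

ply 1, O at XX./..O/.OX | (0,2)=-1→XXO/..O/.OX; (1,0)=+1→XX./O.O/.OX*; (1,1)=+1→XX./.OO/.OX; (2,0)=+1→XX./..O/OOX
ply 2, X at XX./O.O/.OX | (0,2)=-1→XXX/O.O/.OX*; (1,1)=-1→XX./OXO/.OX; (2,0)=-1→XX./O.O/XOX
ply 3, O at XXX/O.O/.OX | (1,1)=+1→XXX/OOO/.OX*; (2,0)=+1→XXX/O.O/OOX
ply 4: XXX/OOO/.OX is terminal -1 (X); from XX./..O/.OX depth 5

O winning at [XX./..O/.OX]: True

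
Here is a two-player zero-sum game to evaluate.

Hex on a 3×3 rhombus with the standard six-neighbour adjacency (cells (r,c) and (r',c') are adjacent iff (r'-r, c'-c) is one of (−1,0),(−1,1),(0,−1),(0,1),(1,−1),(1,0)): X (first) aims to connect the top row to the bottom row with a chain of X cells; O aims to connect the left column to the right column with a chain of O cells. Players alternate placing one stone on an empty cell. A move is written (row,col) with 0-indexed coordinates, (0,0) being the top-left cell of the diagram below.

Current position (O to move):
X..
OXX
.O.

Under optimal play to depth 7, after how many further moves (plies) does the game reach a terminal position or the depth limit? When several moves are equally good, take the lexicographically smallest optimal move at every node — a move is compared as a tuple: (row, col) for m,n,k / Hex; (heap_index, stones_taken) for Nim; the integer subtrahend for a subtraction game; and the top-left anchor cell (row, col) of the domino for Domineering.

PV length from [X../OXX/.O.]: 4 plies

ply 1, O at X../OXX/.O. | (0,1)=-1→XO./OXX/.O.*; (0,2)=-1→X.O/OXX/.O.; (2,0)=-1→X../OXX/OO.; (2,2)=-1→X../OXX/.OO
ply 2, X at XO./OXX/.O. | (0,2)=+1→XOX/OXX/.O.*; (2,0)=-1→XO./OXX/XO.; (2,2)=-1→XO./OXX/.OX
ply 3, O at XOX/OXX/.O. | (2,0)=-1→XOX/OXX/OO.*; (2,2)=-1→XOX/OXX/.OO
ply 4, X at XOX/OXX/OO. | (2,2)=+1→XOX/OXX/OOX*
ply 5: XOX/OXX/OOX is terminal -1 (O); from X../OXX/.O. depth 7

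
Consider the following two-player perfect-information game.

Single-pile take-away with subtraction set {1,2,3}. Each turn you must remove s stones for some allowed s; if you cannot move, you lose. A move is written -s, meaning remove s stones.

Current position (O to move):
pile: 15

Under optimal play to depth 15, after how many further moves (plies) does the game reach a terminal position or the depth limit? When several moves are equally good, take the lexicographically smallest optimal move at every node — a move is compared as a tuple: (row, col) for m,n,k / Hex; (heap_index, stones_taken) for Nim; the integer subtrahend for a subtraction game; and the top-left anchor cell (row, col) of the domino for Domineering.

PV length from [15]: 7 plies

p1 O@[15]: -1[14]-1 -2[13]-1 -3[12]+1*
p2 X@[12]: -1[11]-1* -2[10]-1 -3[9]-1
p3 O@[11]: -1[10]-1 -2[9]-1 -3[8]+1*
p4 X@[8]: -1[7]-1* -2[6]-1 -3[5]-1
p5 O@[7]: -1[6]-1 -2[5]-1 -3[4]+1*
p6 X@[4]: -1[3]-1* -2[2]-1 -3[1]-1
p7 O@[3]: -1[2]-1 -2[1]-1 -3[0]+1*
p8 X@[0] terminal -1; root [15] d15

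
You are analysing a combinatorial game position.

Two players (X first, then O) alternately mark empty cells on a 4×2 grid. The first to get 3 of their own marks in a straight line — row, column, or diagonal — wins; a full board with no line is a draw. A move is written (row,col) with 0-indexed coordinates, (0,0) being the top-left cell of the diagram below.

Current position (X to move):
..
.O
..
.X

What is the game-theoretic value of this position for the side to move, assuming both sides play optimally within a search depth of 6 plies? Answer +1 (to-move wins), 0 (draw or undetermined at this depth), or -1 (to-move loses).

ply 1, X at ../.O/../.X | (0,0)=+0→X./.O/../.X*; (0,1)=+0→.X/.O/../.X; (1,0)=+0→../XO/../.X; (2,0)=+0→../.O/X./.X; (2,1)=+0→../.O/.X/.X; (3,0)=+0→../.O/../XX
ply 2, O at X./.O/../.X | (0,1)=+0→XO/.O/../.X*; (1,0)=+0→X./OO/../.X; (2,0)=+0→X./.O/O./.X; (2,1)=+0→X./.O/.O/.X; (3,0)=+0→X./.O/../OX
ply 3, X at XO/.O/../.X | (1,0)=-1→XO/XO/../.X; (2,0)=-1→XO/.O/X./.X; (2,1)=+0→XO/.O/.X/.X*; (3,0)=-1→XO/.O/../XX
ply 4, O at XO/.O/.X/.X | (1,0)=+0→XO/OO/.X/.X*; (2,0)=+0→XO/.O/OX/.X; (3,0)=+0→XO/.O/.X/OX
ply 5, X at XO/OO/.X/.X | (2,0)=+0→XO/OO/XX/.X*; (3,0)=+0→XO/OO/.X/XX
ply 6, O at XO/OO/XX/.X | (3,0)=+0→XO/OO/XX/OX*
ply 7: XO/OO/XX/OX is terminal +0 (X); from ../.O/../.X depth 6

value(../.O/../.X, X) = 0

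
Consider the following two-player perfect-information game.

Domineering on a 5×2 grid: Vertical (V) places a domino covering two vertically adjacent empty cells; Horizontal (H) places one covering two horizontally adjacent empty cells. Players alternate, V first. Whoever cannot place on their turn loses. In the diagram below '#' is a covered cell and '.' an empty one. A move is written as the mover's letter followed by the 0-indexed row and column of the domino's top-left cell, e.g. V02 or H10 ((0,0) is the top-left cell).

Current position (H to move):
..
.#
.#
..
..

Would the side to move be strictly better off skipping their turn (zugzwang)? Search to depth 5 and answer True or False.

[../.#/.#/../..] H move#1: H00:-1/##/.#/.#/../.., H30:+1/../.#/.#/##/..*, H40:+1/../.#/.#/../##
[../.#/.#/##/..] V move#2: V00:-1/#./##/.#/##/..*, V10:-1/../##/##/##/..
[#./##/.#/##/..] H move#3: H40:+1/#./##/.#/##/##*
[#./##/.#/##/##] end (terminal -1, V#4); searched ../.#/.#/../.. to 5
pass branch (V moves first from the same position):
  | [../.#/.#/../..] V move#1: V00:-1/#./##/.#/../.., V10:-1/../##/##/../.., V20:+1/../.#/##/#./..*, V30:+1/../.#/.#/#./#., V31:+1/../.#/.#/.#/.#
  | [../.#/##/#./..] H move#2: H00:-1/##/.#/##/#./..*, H40:-1/../.#/##/#./##
  | [##/.#/##/#./..] V move#3: V31:+1/##/.#/##/##/.#*
  | [##/.#/##/##/.#] end (terminal -1, H#4); searched ../.#/.#/../.. to 5
H moving scores +1; H passing scores -1

zugzwang(../.#/.#/../.., H) = False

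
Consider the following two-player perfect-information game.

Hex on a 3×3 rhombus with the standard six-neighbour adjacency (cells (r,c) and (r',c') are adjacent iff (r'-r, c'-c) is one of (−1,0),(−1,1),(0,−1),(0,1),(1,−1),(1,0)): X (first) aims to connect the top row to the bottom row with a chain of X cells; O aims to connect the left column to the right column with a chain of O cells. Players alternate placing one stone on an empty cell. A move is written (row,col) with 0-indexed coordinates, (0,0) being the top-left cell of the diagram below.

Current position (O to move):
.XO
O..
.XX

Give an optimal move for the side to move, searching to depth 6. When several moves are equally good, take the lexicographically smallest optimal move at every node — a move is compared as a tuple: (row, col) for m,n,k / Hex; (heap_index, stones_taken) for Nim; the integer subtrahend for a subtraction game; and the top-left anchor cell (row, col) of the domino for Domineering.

O's best at [.XO/O../.XX]: (1,1)

p1 O@[.XO/O../.XX]: (0,0)[OXO/O../.XX]-1 (1,1)[.XO/OO./.XX]+1* (1,2)[.XO/O.O/.XX]-1 (2,0)[.XO/O../OXX]-1
p2 X@[.XO/OO./.XX] terminal -1; root [.XO/O../.XX] d6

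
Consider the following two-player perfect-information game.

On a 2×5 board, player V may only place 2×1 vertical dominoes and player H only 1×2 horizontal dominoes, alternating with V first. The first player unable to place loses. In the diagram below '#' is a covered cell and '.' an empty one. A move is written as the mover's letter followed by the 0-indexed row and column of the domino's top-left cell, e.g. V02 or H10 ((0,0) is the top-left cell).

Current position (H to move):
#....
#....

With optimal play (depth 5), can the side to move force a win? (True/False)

[#..../#....] H move#1: H01:-1/###../#...., H02:+1/#.##./#....*, H03:-1/#..##/#...., H11:-1/#..../###.., H12:+1/#..../#.##., H13:-1/#..../#..##
[#.##./#....] V move#2: V01:-1/####./##...*, V04:-1/#.###/#...#
[####./##...] H move#3: H12:-1/####./####., H13:+1/####./##.##*
[####./##.##] end (terminal -1, V#4); searched #..../#.... to 5

H winning at [#..../#....]: True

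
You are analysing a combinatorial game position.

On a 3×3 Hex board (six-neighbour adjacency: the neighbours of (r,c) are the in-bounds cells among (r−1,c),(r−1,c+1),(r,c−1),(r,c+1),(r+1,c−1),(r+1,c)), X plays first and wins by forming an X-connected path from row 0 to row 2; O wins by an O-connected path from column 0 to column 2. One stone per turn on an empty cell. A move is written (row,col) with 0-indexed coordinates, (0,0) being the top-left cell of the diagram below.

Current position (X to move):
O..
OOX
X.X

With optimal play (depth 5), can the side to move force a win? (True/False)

p1 X@[O../OOX/X.X]: (0,1)[OX./OOX/X.X]-1 (0,2)[O.X/OOX/X.X]+1* (2,1)[O../OOX/XXX]-1
p2 O@[O.X/OOX/X.X] terminal -1; root [O../OOX/X.X] d5

X winning at [O../OOX/X.X]: True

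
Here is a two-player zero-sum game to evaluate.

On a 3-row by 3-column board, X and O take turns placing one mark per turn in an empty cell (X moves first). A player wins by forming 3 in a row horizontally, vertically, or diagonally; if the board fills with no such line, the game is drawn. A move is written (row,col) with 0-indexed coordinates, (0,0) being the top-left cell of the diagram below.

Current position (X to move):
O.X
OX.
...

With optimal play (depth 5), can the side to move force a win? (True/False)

X winning at [O.X/OX./...]: True

p1 X@[O.X/OX./...]: (0,1)[OXX/OX./...]-1 (1,2)[O.X/OXX/...]-1 (2,0)[O.X/OX./X..]+1* (2,1)[O.X/OX./.X.]-1 (2,2)[O.X/OX./..X]-1
p2 O@[O.X/OX./X..] terminal -1; root [O.X/OX./...] d5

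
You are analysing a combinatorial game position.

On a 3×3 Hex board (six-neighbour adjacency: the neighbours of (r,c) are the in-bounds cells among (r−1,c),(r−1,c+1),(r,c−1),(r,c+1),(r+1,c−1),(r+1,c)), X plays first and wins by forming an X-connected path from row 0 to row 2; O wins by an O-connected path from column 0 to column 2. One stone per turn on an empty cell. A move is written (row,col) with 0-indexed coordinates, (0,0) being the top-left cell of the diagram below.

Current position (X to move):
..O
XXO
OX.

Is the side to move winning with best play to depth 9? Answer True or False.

X winning at [..O/XXO/OX.]: True

ply 1, X at ..O/XXO/OX. | (0,0)=+1→X.O/XXO/OX.*; (0,1)=+1→.XO/XXO/OX.; (2,2)=+1→..O/XXO/OXX
ply 2: X.O/XXO/OX. is terminal -1 (O); from ..O/XXO/OX. depth 9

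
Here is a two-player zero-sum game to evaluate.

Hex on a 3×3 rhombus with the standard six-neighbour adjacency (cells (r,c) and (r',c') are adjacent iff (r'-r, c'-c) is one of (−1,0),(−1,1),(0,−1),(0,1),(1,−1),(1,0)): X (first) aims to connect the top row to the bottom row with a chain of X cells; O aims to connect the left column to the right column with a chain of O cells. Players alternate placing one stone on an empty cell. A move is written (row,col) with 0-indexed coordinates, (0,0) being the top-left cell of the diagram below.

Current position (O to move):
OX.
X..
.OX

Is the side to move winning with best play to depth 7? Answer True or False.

p1 O@[OX./X../.OX]: (0,2)[OXO/X../.OX]-1* (1,1)[OX./XO./.OX]-1 (1,2)[OX./X.O/.OX]-1 (2,0)[OX./X../OOX]-1
p2 X@[OXO/X../.OX]: (1,1)[OXO/XX./.OX]+1* (1,2)[OXO/X.X/.OX]+1 (2,0)[OXO/X../XOX]+1
p3 O@[OXO/XX./.OX]: (1,2)[OXO/XXO/.OX]-1* (2,0)[OXO/XX./OOX]-1
p4 X@[OXO/XXO/.OX]: (2,0)[OXO/XXO/XOX]+1*
p5 O@[OXO/XXO/XOX] terminal -1; root [OX./X../.OX] d7

O winning at [OX./X../.OX]: False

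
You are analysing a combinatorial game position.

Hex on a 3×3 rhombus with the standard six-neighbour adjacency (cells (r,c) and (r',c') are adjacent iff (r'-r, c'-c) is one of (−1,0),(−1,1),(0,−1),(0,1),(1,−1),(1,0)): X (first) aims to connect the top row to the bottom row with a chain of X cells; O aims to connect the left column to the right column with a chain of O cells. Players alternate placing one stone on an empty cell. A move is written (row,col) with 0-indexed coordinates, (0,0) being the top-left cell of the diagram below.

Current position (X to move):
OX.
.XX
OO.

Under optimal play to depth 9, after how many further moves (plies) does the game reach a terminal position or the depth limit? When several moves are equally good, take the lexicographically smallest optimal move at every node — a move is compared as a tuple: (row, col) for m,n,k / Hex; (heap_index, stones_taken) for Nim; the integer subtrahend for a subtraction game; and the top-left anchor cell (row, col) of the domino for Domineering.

PV length from [OX./.XX/OO.]: 1 ply

[OX./.XX/OO.] X move#1: (0,2):-1/OXX/.XX/OO., (1,0):-1/OX./XXX/OO., (2,2):+1/OX./.XX/OOX*
[OX./.XX/OOX] end (terminal -1, O#2); searched OX./.XX/OO. to 9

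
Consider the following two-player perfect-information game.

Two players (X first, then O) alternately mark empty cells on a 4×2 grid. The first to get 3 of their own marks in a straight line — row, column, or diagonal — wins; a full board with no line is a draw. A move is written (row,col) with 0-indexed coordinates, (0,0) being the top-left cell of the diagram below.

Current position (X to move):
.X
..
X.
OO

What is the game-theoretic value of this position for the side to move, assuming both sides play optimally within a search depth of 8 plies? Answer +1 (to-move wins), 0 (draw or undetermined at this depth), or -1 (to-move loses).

value(.X/../X./OO, X) = 0

[.X/../X./OO] X move#1: (0,0):+0/XX/../X./OO*, (1,0):+0/.X/X./X./OO, (1,1):+0/.X/.X/X./OO, (2,1):+0/.X/../XX/OO
[XX/../X./OO] O move#2: (1,0):+0/XX/O./X./OO*, (1,1):-1/XX/.O/X./OO, (2,1):-1/XX/../XO/OO
[XX/O./X./OO] X move#3: (1,1):+0/XX/OX/X./OO*, (2,1):+0/XX/O./XX/OO
[XX/OX/X./OO] O move#4: (2,1):+0/XX/OX/XO/OO*
[XX/OX/XO/OO] end (terminal +0, X#5); searched .X/../X./OO to 8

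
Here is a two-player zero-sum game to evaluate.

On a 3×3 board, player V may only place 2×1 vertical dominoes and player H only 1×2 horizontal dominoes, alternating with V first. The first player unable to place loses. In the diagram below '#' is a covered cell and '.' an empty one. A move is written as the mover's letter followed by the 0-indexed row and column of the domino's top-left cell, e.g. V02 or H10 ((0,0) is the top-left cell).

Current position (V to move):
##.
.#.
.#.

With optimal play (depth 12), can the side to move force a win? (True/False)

V winning at [##./.#./.#.]: True

p1 V@[##./.#./.#.]: V02[###/.##/.#.]+1* V10[##./##./##.]+1 V12[##./.##/.##]+1
p2 H@[###/.##/.#.] terminal -1; root [##./.#./.#.] d12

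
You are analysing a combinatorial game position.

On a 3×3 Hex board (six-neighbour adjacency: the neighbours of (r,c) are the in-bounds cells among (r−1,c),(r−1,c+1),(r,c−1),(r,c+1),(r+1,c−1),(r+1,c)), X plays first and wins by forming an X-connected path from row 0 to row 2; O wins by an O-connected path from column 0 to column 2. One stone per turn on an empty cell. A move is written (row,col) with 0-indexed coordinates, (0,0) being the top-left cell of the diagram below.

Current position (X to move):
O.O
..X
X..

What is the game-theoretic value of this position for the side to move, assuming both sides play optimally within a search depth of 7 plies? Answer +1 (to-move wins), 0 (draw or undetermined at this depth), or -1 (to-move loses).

value(O.O/..X/X.., X) = +1

ply 1, X at O.O/..X/X.. | (0,1)=+1→OXO/..X/X..*; (1,0)=-1→O.O/X.X/X..; (1,1)=-1→O.O/.XX/X..; (2,1)=-1→O.O/..X/XX.; (2,2)=-1→O.O/..X/X.X
ply 2, O at OXO/..X/X.. | (1,0)=-1→OXO/O.X/X..*; (1,1)=-1→OXO/.OX/X..; (2,1)=-1→OXO/..X/XO.; (2,2)=-1→OXO/..X/X.O
ply 3, X at OXO/O.X/X.. | (1,1)=+1→OXO/OXX/X..*; (2,1)=-1→OXO/O.X/XX.; (2,2)=-1→OXO/O.X/X.X
ply 4: OXO/OXX/X.. is terminal -1 (O); from O.O/..X/X.. depth 7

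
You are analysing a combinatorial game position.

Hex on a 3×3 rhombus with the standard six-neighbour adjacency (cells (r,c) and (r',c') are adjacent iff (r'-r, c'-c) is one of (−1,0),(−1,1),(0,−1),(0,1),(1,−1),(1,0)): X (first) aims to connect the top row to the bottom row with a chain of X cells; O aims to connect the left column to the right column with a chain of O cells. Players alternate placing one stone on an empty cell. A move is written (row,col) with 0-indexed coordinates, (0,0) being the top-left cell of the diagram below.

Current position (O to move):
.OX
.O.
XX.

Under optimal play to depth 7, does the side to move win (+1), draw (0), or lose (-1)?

value(.OX/.O./XX., O) = +1

[.OX/.O./XX.] O move#1: (0,0):-1/OOX/.O./XX., (1,0):-1/.OX/OO./XX., (1,2):+1/.OX/.OO/XX.*, (2,2):-1/.OX/.O./XXO
[.OX/.OO/XX.] X move#2: (0,0):-1/XOX/.OO/XX.*, (1,0):-1/.OX/XOO/XX., (2,2):-1/.OX/.OO/XXX
[XOX/.OO/XX.] O move#3: (1,0):+1/XOX/OOO/XX.*, (2,2):-1/XOX/.OO/XXO
[XOX/OOO/XX.] end (terminal -1, X#4); searched .OX/.O./XX. to 7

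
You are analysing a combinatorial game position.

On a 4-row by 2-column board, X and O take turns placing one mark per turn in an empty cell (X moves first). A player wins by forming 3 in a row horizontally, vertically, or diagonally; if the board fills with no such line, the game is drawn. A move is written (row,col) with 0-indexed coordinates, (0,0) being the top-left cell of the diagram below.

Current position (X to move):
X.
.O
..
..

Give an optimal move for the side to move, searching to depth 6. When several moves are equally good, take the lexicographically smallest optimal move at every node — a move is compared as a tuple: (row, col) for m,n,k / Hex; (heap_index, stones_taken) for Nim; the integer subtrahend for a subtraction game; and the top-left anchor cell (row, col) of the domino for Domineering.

ply 1, X at X./.O/../.. | (0,1)=+0→XX/.O/../..*; (1,0)=+0→X./XO/../..; (2,0)=+0→X./.O/X./..; (2,1)=+0→X./.O/.X/..; (3,0)=-1→X./.O/../X.; (3,1)=+0→X./.O/../.X
ply 2, O at XX/.O/../.. | (1,0)=+0→XX/OO/../..*; (2,0)=+0→XX/.O/O./..; (2,1)=+0→XX/.O/.O/..; (3,0)=+0→XX/.O/../O.; (3,1)=+0→XX/.O/../.O
ply 3, X at XX/OO/../.. | (2,0)=+0→XX/OO/X./..*; (2,1)=+0→XX/OO/.X/..; (3,0)=+0→XX/OO/../X.; (3,1)=+0→XX/OO/../.X
ply 4, O at XX/OO/X./.. | (2,1)=+0→XX/OO/XO/..*; (3,0)=+0→XX/OO/X./O.; (3,1)=+0→XX/OO/X./.O
ply 5, X at XX/OO/XO/.. | (3,0)=-1→XX/OO/XO/X.; (3,1)=+0→XX/OO/XO/.X*
ply 6, O at XX/OO/XO/.X | (3,0)=+0→XX/OO/XO/OX*
ply 7: XX/OO/XO/OX is terminal +0 (X); from X./.O/../.. depth 6

X's best at [X./.O/../..]: (0,1)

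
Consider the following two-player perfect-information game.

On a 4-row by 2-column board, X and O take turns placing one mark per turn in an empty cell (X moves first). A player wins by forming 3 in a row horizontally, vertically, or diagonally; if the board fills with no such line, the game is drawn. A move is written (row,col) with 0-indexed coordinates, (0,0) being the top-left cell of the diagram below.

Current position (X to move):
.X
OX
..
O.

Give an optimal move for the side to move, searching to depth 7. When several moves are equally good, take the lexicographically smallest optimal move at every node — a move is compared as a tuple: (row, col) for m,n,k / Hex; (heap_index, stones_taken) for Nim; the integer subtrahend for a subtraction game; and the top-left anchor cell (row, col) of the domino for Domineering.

X's best at [.X/OX/../O.]: (2,1)

[.X/OX/../O.] X move#1: (0,0):-1/XX/OX/../O., (2,0):+0/.X/OX/X./O., (2,1):+1/.X/OX/.X/O.*, (3,1):-1/.X/OX/../OX
[.X/OX/.X/O.] end (terminal -1, O#2); searched .X/OX/../O. to 7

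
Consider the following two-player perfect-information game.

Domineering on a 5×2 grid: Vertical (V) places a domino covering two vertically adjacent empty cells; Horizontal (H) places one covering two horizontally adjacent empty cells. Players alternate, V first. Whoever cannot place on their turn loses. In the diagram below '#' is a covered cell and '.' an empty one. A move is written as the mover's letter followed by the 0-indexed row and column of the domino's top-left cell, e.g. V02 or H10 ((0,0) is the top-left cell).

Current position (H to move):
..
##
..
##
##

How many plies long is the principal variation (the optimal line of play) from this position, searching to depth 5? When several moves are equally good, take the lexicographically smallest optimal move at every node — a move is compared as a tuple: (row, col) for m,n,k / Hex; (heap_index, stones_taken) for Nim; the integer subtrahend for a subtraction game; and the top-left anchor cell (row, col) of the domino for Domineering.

PV length from [../##/../##/##]: 1 ply

[../##/../##/##] H move#1: H00:+1/##/##/../##/##*, H20:+1/../##/##/##/##
[##/##/../##/##] end (terminal -1, V#2); searched ../##/../##/## to 5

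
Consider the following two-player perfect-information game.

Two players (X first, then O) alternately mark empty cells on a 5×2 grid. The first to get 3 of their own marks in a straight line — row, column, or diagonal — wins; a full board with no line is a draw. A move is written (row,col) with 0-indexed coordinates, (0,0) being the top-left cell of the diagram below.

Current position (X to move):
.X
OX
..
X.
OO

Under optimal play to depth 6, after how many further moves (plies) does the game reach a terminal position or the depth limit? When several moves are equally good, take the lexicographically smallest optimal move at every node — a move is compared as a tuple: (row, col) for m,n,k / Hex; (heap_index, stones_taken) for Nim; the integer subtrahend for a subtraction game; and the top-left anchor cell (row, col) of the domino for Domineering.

PV length from [.X/OX/../X./OO]: 1 ply

p1 X@[.X/OX/../X./OO]: (0,0)[XX/OX/../X./OO]+0 (2,0)[.X/OX/X./X./OO]+0 (2,1)[.X/OX/.X/X./OO]+1* (3,1)[.X/OX/../XX/OO]+0
p2 O@[.X/OX/.X/X./OO] terminal -1; root [.X/OX/../X./OO] d6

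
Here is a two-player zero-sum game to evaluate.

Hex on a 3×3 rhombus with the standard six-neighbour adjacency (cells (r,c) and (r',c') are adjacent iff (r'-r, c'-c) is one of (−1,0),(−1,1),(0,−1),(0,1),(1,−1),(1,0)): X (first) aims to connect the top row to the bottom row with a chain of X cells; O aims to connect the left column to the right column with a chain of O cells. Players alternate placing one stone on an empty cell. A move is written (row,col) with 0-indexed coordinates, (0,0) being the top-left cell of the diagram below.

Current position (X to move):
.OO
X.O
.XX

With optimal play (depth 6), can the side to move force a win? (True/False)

X winning at [.OO/X.O/.XX]: True

p1 X@[.OO/X.O/.XX]: (0,0)[XOO/X.O/.XX]+1* (1,1)[.OO/XXO/.XX]-1 (2,0)[.OO/X.O/XXX]-1
p2 O@[XOO/X.O/.XX]: (1,1)[XOO/XOO/.XX]-1* (2,0)[XOO/X.O/OXX]-1
p3 X@[XOO/XOO/.XX]: (2,0)[XOO/XOO/XXX]+1*
p4 O@[XOO/XOO/XXX] terminal -1; root [.OO/X.O/.XX] d6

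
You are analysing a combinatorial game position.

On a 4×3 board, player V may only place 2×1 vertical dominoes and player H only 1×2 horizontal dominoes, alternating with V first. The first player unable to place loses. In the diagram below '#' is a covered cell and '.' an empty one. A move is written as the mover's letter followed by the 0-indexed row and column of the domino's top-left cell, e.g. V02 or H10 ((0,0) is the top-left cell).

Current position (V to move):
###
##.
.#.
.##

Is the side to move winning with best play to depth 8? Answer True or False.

V winning at [###/##./.#./.##]: True

ply 1, V at ###/##./.#./.## | V12=+1→###/###/.##/.##*; V20=+1→###/##./##./###
ply 2: ###/###/.##/.## is terminal -1 (H); from ###/##./.#./.## depth 8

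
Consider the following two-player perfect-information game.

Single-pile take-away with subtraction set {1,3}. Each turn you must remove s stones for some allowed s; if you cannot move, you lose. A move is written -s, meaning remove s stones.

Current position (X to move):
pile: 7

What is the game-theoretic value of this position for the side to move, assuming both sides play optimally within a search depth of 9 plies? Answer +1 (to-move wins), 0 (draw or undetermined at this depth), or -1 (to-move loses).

value(7, X) = +1

[7] X move#1: -1:+1/6*, -3:+1/4
[6] O move#2: -1:-1/5*, -3:-1/3
[5] X move#3: -1:+1/4*, -3:+1/2
[4] O move#4: -1:-1/3*, -3:-1/1
[3] X move#5: -1:+1/2*, -3:+1/0
[2] O move#6: -1:-1/1*
[1] X move#7: -1:+1/0*
[0] end (terminal -1, O#8); searched 7 to 9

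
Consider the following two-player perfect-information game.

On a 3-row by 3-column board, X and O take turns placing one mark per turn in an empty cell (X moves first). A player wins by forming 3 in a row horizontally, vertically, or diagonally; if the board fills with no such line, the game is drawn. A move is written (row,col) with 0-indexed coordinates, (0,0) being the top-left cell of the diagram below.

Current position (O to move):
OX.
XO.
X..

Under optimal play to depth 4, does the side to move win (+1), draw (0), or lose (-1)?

[OX./XO./X..] O move#1: (0,2):+0/OXO/XO./X.., (1,2):+0/OX./XOO/X.., (2,1):+0/OX./XO./XO., (2,2):+1/OX./XO./X.O*
[OX./XO./X.O] end (terminal -1, X#2); searched OX./XO./X.. to 4

value(OX./XO./X.., O) = +1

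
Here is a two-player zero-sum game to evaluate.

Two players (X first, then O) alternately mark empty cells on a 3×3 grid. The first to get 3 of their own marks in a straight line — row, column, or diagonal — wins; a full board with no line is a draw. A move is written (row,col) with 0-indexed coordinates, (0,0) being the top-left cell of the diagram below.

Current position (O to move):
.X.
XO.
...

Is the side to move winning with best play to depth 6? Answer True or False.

O winning at [.X./XO./...]: False

[.X./XO./...] O move#1: (0,0):+0/OX./XO./...*, (0,2):+0/.XO/XO./..., (1,2):-1/.X./XOO/..., (2,0):+0/.X./XO./O.., (2,1):-1/.X./XO./.O., (2,2):-1/.X./XO./..O
[OX./XO./...] X move#2: (0,2):-1/OXX/XO./..., (1,2):-1/OX./XOX/..., (2,0):-1/OX./XO./X.., (2,1):-1/OX./XO./.X., (2,2):+0/OX./XO./..X*
[OX./XO./..X] O move#3: (0,2):+0/OXO/XO./..X*, (1,2):+0/OX./XOO/..X, (2,0):+0/OX./XO./O.X, (2,1):+0/OX./XO./.OX
[OXO/XO./..X] X move#4: (1,2):-1/OXO/XOX/..X, (2,0):+0/OXO/XO./X.X*, (2,1):-1/OXO/XO./.XX
[OXO/XO./X.X] O move#5: (1,2):-1/OXO/XOO/X.X, (2,1):+0/OXO/XO./XOX*
[OXO/XO./XOX] X move#6: (1,2):+0/OXO/XOX/XOX*
[OXO/XOX/XOX] end (terminal +0, O#7); searched .X./XO./... to 6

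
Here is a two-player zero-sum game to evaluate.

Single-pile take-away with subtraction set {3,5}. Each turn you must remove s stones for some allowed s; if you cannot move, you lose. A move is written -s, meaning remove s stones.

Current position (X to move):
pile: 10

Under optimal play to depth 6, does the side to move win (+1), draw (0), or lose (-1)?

value(10, X) = -1

[10] X move#1: -3:-1/7*, -5:-1/5
[7] O move#2: -3:-1/4, -5:+1/2*
[2] end (terminal -1, X#3); searched 10 to 6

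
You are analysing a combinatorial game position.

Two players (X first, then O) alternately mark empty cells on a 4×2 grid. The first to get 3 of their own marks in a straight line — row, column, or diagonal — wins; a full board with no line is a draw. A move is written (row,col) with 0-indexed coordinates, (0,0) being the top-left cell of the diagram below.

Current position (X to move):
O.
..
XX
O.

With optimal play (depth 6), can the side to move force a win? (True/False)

X winning at [O./../XX/O.]: True

p1 X@[O./../XX/O.]: (0,1)[OX/../XX/O.]+0 (1,0)[O./X./XX/O.]+0 (1,1)[O./.X/XX/O.]+1* (3,1)[O./../XX/OX]+0
p2 O@[O./.X/XX/O.]: (0,1)[OO/.X/XX/O.]-1* (1,0)[O./OX/XX/O.]-1 (3,1)[O./.X/XX/OO]-1
p3 X@[OO/.X/XX/O.]: (1,0)[OO/XX/XX/O.]+0 (3,1)[OO/.X/XX/OX]+1*
p4 O@[OO/.X/XX/OX] terminal -1; root [O./../XX/O.] d6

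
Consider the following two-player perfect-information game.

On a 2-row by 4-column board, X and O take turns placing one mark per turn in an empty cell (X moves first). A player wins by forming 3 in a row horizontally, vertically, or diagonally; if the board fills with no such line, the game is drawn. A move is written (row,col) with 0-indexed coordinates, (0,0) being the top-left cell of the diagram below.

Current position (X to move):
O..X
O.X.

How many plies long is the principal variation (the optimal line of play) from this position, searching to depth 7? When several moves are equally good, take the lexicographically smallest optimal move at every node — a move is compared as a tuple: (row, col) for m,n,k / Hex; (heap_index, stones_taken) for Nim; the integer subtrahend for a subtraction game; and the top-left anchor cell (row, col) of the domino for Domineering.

PV length from [O..X/O.X.]: 4 plies

ply 1, X at O..X/O.X. | (0,1)=+0→OX.X/O.X.*; (0,2)=+0→O.XX/O.X.; (1,1)=+0→O..X/OXX.; (1,3)=+0→O..X/O.XX
ply 2, O at OX.X/O.X. | (0,2)=+0→OXOX/O.X.*; (1,1)=-1→OX.X/OOX.; (1,3)=-1→OX.X/O.XO
ply 3, X at OXOX/O.X. | (1,1)=+0→OXOX/OXX.*; (1,3)=+0→OXOX/O.XX
ply 4, O at OXOX/OXX. | (1,3)=+0→OXOX/OXXO*
ply 5: OXOX/OXXO is terminal +0 (X); from O..X/O.X. depth 7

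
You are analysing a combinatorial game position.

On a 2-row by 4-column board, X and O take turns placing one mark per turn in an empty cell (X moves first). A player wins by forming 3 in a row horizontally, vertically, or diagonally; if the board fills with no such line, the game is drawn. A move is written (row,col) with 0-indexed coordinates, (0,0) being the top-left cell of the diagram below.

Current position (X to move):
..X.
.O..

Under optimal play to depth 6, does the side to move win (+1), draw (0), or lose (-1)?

[..X./.O..] X move#1: (0,0):+0/X.X./.O.., (0,1):+1/.XX./.O..*, (0,3):+0/..XX/.O.., (1,0):+0/..X./XO.., (1,2):+0/..X./.OX., (1,3):+0/..X./.O.X
[.XX./.O..] O move#2: (0,0):-1/OXX./.O..*, (0,3):-1/.XXO/.O.., (1,0):-1/.XX./OO.., (1,2):-1/.XX./.OO., (1,3):-1/.XX./.O.O
[OXX./.O..] X move#3: (0,3):+1/OXXX/.O..*, (1,0):+0/OXX./XO.., (1,2):+0/OXX./.OX., (1,3):+0/OXX./.O.X
[OXXX/.O..] end (terminal -1, O#4); searched ..X./.O.. to 6

value(..X./.O.., X) = +1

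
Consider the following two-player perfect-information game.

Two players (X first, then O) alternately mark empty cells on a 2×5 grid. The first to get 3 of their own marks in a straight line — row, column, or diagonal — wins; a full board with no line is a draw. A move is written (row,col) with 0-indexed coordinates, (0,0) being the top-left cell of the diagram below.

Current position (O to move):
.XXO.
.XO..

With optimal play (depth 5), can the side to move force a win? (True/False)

O winning at [.XXO./.XO..]: False

ply 1, O at .XXO./.XO.. | (0,0)=+0→OXXO./.XO..*; (0,4)=-1→.XXOO/.XO..; (1,0)=-1→.XXO./OXO..; (1,3)=-1→.XXO./.XOO.; (1,4)=-1→.XXO./.XO.O
ply 2, X at OXXO./.XO.. | (0,4)=+0→OXXOX/.XO..*; (1,0)=+0→OXXO./XXO..; (1,3)=+0→OXXO./.XOX.; (1,4)=+0→OXXO./.XO.X
ply 3, O at OXXOX/.XO.. | (1,0)=+0→OXXOX/OXO..*; (1,3)=+0→OXXOX/.XOO.; (1,4)=+0→OXXOX/.XO.O
ply 4, X at OXXOX/OXO.. | (1,3)=+0→OXXOX/OXOX.*; (1,4)=+0→OXXOX/OXO.X
ply 5, O at OXXOX/OXOX. | (1,4)=+0→OXXOX/OXOXO*
ply 6: OXXOX/OXOXO is terminal +0 (X); from .XXO./.XO.. depth 5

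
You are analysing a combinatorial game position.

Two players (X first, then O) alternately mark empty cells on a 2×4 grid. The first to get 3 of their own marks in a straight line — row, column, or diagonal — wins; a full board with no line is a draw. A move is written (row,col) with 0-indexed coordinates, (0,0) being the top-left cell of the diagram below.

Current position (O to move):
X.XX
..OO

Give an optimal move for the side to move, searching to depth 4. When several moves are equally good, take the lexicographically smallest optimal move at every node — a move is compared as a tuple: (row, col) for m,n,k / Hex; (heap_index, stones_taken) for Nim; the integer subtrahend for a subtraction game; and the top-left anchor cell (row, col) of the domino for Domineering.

O's best at [X.XX/..OO]: (1,1)

p1 O@[X.XX/..OO]: (0,1)[XOXX/..OO]+0 (1,0)[X.XX/O.OO]-1 (1,1)[X.XX/.OOO]+1*
p2 X@[X.XX/.OOO] terminal -1; root [X.XX/..OO] d4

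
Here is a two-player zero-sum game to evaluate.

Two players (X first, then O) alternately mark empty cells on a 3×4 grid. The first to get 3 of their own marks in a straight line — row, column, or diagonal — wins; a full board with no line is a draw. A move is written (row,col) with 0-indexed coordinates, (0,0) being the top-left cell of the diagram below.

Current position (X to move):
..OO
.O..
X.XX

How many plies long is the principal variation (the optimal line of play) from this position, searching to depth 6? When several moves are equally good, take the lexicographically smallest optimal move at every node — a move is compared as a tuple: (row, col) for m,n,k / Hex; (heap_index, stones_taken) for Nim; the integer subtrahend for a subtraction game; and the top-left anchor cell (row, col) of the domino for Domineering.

PV length from [..OO/.O../X.XX]: 5 plies

ply 1, X at ..OO/.O../X.XX | (0,0)=-1→X.OO/.O../X.XX; (0,1)=+1→.XOO/.O../X.XX*; (1,0)=-1→..OO/XO../X.XX; (1,2)=-1→..OO/.OX./X.XX; (1,3)=-1→..OO/.O.X/X.XX; (2,1)=+1→..OO/.O../XXXX
ply 2, O at .XOO/.O../X.XX | (0,0)=-1→OXOO/.O../X.XX*; (1,0)=-1→.XOO/OO../X.XX; (1,2)=-1→.XOO/.OO./X.XX; (1,3)=-1→.XOO/.O.O/X.XX; (2,1)=-1→.XOO/.O../XOXX
ply 3, X at OXOO/.O../X.XX | (1,0)=+1→OXOO/XO../X.XX*; (1,2)=+1→OXOO/.OX./X.XX; (1,3)=+1→OXOO/.O.X/X.XX; (2,1)=+1→OXOO/.O../XXXX
ply 4, O at OXOO/XO../X.XX | (1,2)=-1→OXOO/XOO./X.XX*; (1,3)=-1→OXOO/XO.O/X.XX; (2,1)=-1→OXOO/XO../XOXX
ply 5, X at OXOO/XOO./X.XX | (1,3)=-1→OXOO/XOOX/X.XX; (2,1)=+1→OXOO/XOO./XXXX*
ply 6: OXOO/XOO./XXXX is terminal -1 (O); from ..OO/.O../X.XX depth 6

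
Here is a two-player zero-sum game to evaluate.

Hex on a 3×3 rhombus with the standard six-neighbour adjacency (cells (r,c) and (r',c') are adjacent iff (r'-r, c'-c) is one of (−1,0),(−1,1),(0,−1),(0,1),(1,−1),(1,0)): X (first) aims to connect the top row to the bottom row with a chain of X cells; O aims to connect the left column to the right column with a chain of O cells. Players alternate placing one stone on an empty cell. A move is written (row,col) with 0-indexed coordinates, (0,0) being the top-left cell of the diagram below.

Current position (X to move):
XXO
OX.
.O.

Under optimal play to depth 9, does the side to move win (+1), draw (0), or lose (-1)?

value(XXO/OX./.O., X) = +1

ply 1, X at XXO/OX./.O. | (1,2)=+1→XXO/OXX/.O.*; (2,0)=+1→XXO/OX./XO.; (2,2)=+1→XXO/OX./.OX
ply 2, O at XXO/OXX/.O. | (2,0)=-1→XXO/OXX/OO.*; (2,2)=-1→XXO/OXX/.OO
ply 3, X at XXO/OXX/OO. | (2,2)=+1→XXO/OXX/OOX*
ply 4: XXO/OXX/OOX is terminal -1 (O); from XXO/OX./.O. depth 9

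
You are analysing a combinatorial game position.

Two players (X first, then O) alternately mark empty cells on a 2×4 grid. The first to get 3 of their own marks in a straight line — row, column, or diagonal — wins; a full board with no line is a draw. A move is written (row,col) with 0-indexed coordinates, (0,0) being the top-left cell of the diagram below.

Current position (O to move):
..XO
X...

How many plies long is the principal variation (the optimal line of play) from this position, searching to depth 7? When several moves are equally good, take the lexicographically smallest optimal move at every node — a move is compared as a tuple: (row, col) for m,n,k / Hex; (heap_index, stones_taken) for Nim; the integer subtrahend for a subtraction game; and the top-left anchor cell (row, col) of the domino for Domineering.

ply 1, O at ..XO/X... | (0,0)=+0→O.XO/X...*; (0,1)=+0→.OXO/X...; (1,1)=+0→..XO/XO..; (1,2)=+0→..XO/X.O.; (1,3)=+0→..XO/X..O
ply 2, X at O.XO/X... | (0,1)=+0→OXXO/X...*; (1,1)=+0→O.XO/XX..; (1,2)=+0→O.XO/X.X.; (1,3)=+0→O.XO/X..X
ply 3, O at OXXO/X... | (1,1)=+0→OXXO/XO..*; (1,2)=+0→OXXO/X.O.; (1,3)=+0→OXXO/X..O
ply 4, X at OXXO/XO.. | (1,2)=+0→OXXO/XOX.*; (1,3)=+0→OXXO/XO.X
ply 5, O at OXXO/XOX. | (1,3)=+0→OXXO/XOXO*
ply 6: OXXO/XOXO is terminal +0 (X); from ..XO/X... depth 7

PV length from [..XO/X...]: 5 plies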